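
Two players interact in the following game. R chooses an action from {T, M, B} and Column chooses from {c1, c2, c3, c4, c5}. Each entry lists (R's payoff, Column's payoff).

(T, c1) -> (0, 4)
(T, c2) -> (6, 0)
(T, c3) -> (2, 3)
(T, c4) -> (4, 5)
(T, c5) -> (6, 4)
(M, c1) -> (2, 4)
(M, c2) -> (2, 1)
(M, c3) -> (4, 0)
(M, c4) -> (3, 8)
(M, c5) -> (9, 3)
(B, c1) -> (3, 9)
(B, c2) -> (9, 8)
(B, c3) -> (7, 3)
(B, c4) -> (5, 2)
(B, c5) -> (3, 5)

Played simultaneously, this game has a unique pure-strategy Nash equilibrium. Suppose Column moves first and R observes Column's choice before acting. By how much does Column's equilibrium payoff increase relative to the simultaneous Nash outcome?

Work backward from R's decision.
- c1: BR = B, leader payoff 9.
- c2: BR = B, leader payoff 8.
- c3: BR = B, leader payoff 3.
- c4: BR = B, leader payoff 2.
- c5: BR = M, leader payoff 3.
Column's induced payoffs are 9, 8, 3, 2, 3, so Column commits to c1. Subgame-perfect outcome: (B, c1) with payoffs (3, 9).
Now find the simultaneous Nash equilibrium.
R's best replies: c1→B; c2→B; c3→B; c4→B; c5→M.
Column's best replies: T→c4; M→c4; B→c1.
Only (B, c1) has each player best-responding; Nash payoffs (3, 9).
Column's commitment gain: 9 − 9 = 0.

0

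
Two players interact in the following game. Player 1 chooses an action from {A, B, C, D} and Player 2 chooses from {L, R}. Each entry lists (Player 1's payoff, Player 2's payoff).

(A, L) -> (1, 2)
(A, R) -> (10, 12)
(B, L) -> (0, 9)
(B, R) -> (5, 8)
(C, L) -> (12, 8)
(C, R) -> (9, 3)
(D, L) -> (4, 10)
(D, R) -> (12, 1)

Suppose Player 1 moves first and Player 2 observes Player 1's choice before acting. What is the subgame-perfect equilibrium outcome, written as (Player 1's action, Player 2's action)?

(C, L)

Work backward from Player 2's decision.
- A: Player 2 compares 2, 12 and picks R; Player 1 would get 10.
- B: Player 2 compares 9, 8 and picks L; Player 1 would get 0.
- C: Player 2 compares 8, 3 and picks L; Player 1 would get 12.
- D: Player 2 compares 10, 1 and picks L; Player 1 would get 4.
Maximizing over 10, 0, 12, 4, Player 1 chooses C. Subgame-perfect outcome: (C, L) with payoffs (12, 8).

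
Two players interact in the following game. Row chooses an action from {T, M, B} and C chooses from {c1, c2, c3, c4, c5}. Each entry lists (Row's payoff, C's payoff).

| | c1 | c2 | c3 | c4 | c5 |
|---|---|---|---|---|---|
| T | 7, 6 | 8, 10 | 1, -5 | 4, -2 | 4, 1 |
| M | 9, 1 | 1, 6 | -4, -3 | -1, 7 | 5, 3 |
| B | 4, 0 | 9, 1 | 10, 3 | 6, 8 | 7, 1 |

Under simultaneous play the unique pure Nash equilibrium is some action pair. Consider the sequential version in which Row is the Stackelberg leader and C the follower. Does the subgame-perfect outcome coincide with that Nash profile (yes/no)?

Work backward from C's decision.
- T → C plays c2 (best of 6, 10, -5, -2, 1); Row gets 8.
- M → C plays c4 (best of 1, 6, -3, 7, 3); Row gets -1.
- B → C plays c4 (best of 0, 1, 3, 8, 1); Row gets 6.
Row's induced payoffs are 8, -1, 6, so Row commits to T. Subgame-perfect outcome: (T, c2) with payoffs (8, 10).
Now find the simultaneous Nash equilibrium.
Row's best replies: c1→M; c2→B; c3→B; c4→B; c5→B.
C's best replies: T→c2; M→c4; B→c4.
Only (B, c4) has each player best-responding; Nash payoffs (6, 8).
Sequential outcome (T, c2) differs from the Nash profile (B, c4).

no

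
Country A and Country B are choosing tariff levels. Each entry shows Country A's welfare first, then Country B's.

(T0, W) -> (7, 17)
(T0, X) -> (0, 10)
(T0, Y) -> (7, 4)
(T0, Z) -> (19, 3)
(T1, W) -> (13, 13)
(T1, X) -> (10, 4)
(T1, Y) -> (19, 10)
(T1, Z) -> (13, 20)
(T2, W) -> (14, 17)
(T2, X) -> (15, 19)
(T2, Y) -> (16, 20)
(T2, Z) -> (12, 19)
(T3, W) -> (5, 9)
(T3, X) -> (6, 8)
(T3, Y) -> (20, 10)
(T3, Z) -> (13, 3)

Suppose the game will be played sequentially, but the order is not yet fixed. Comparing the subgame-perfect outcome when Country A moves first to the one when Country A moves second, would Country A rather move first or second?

first

If Country A leads: Country B's best replies are T0→W, T1→Z, T2→Y, T3→Y; Country A's induced payoffs 7, 13, 16, 20; outcome (T3, Y), payoffs (20, 10).
If Country B leads: Country A's best replies are W→T2, X→T2, Y→T3, Z→T0; Country B's induced payoffs 17, 19, 10, 3; outcome (T2, X), payoffs (15, 19).
Country A gets 20 moving first and 15 moving second, so Country A prefers to move first.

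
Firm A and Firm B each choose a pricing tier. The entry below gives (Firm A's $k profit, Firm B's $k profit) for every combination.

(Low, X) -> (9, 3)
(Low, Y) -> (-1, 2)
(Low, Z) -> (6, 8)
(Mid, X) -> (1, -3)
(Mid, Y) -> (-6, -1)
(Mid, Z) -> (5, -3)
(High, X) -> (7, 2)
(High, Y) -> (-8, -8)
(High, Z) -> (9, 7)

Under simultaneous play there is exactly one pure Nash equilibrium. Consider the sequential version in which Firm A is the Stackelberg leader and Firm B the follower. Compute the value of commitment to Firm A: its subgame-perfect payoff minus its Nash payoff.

0

Firm B best-responds to each possible Firm A move:
- Low → Firm B plays Z (best of 3, 2, 8); Firm A gets 6.
- Mid → Firm B plays Y (best of -3, -1, -3); Firm A gets -6.
- High → Firm B plays Z (best of 2, -8, 7); Firm A gets 9.
Maximizing over 6, -6, 9, Firm A chooses High. Subgame-perfect outcome: (High, Z) with payoffs (9, 7).
Now find the simultaneous Nash equilibrium.
Firm A's best replies: X→Low; Y→Low; Z→High.
Firm B's best replies: Low→Z; Mid→Y; High→Z.
Only (High, Z) has each player best-responding; Nash payoffs (9, 7).
Firm A's commitment gain: 9 − 9 = 0.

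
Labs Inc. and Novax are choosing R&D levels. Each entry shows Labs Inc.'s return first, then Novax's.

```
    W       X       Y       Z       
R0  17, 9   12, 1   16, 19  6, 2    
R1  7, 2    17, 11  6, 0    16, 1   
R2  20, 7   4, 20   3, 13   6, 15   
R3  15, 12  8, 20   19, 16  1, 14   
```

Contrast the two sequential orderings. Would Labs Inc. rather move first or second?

If Labs Inc. leads: Novax's best replies are R0→Y, R1→X, R2→X, R3→X; Labs Inc.'s induced payoffs 16, 17, 4, 8; outcome (R1, X), payoffs (17, 11).
If Novax leads: Labs Inc.'s best replies are W→R2, X→R1, Y→R3, Z→R1; Novax's induced payoffs 7, 11, 16, 1; outcome (R3, Y), payoffs (19, 16).
Labs Inc. gets 17 moving first and 19 moving second, so Labs Inc. prefers to move second.

second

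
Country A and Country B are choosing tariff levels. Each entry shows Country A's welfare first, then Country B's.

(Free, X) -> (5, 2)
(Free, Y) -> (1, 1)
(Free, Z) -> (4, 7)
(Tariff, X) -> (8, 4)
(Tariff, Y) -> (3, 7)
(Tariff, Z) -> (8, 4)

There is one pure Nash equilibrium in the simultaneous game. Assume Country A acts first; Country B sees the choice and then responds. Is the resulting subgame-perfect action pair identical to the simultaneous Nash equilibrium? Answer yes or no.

no

Work backward from Country B's decision.
- Free: Country B compares 2, 1, 7 and picks Z; Country A would get 4.
- Tariff: Country B compares 4, 7, 4 and picks Y; Country A would get 3.
Country A's induced payoffs are 4, 3, so Country A commits to Free. Subgame-perfect outcome: (Free, Z) with payoffs (4, 7).
Now find the simultaneous Nash equilibrium.
Country A's best replies: X→Tariff; Y→Tariff; Z→Tariff.
Country B's best replies: Free→Z; Tariff→Y.
The unique mutual best reply is (Tariff, Y), giving (3, 7).
Sequential outcome (Free, Z) differs from the Nash profile (Tariff, Y).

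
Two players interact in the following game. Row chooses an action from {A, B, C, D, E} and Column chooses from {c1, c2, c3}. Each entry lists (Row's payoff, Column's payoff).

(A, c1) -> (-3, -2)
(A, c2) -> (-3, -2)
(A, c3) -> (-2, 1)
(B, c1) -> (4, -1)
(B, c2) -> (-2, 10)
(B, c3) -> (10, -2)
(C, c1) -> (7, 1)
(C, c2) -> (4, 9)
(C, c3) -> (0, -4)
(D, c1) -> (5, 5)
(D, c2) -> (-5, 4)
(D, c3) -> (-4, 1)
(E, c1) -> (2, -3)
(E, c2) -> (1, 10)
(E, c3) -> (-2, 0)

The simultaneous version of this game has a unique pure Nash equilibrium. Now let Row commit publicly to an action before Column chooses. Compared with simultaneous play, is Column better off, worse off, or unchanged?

Column best-responds to each possible Row move:
- A → Column plays c3 (best of -2, -2, 1); Row gets -2.
- B → Column plays c2 (best of -1, 10, -2); Row gets -2.
- C → Column plays c2 (best of 1, 9, -4); Row gets 4.
- D → Column plays c1 (best of 5, 4, 1); Row gets 5.
- E → Column plays c2 (best of -3, 10, 0); Row gets 1.
Among -2, -2, 4, 5, 1, the best is 5 at D. Subgame-perfect outcome: (D, c1) with payoffs (5, 5).
Under simultaneous play:
Row's best replies: c1→C; c2→C; c3→B.
Column's best replies: A→c3; B→c2; C→c2; D→c1; E→c2.
Only (C, c2) has each player best-responding; Nash payoffs (4, 9).
Column earns 5 sequentially versus 9 at the Nash outcome: worse off.

worse off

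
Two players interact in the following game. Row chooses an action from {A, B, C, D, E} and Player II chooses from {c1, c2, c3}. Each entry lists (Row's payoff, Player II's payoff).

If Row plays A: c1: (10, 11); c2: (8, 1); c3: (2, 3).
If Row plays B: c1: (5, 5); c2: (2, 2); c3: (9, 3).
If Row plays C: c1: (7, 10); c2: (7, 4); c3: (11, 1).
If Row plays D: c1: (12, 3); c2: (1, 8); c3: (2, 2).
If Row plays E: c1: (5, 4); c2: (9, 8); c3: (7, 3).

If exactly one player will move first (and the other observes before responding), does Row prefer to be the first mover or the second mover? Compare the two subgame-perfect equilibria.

If Row leads: Player II's best replies are A→c1, B→c1, C→c1, D→c2, E→c2; Row's induced payoffs 10, 5, 7, 1, 9; outcome (A, c1), payoffs (10, 11).
If Player II leads: Row's best replies are c1→D, c2→E, c3→C; Player II's induced payoffs 3, 8, 1; outcome (E, c2), payoffs (9, 8).
Row gets 10 moving first and 9 moving second, so Row prefers to move first.

first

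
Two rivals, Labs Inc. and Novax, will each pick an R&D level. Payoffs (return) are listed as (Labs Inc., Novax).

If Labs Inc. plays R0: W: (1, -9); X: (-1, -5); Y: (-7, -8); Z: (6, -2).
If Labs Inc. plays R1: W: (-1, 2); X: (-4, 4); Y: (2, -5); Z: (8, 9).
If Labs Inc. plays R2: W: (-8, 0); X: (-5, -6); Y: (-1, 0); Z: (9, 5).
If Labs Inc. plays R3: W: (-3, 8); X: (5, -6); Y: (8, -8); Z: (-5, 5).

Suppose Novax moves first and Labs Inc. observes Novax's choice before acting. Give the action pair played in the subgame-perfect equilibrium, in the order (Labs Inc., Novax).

Labs Inc. best-responds to each possible Novax move:
- W → Labs Inc. plays R0 (best of 1, -1, -8, -3); Novax gets -9.
- X → Labs Inc. plays R3 (best of -1, -4, -5, 5); Novax gets -6.
- Y → Labs Inc. plays R3 (best of -7, 2, -1, 8); Novax gets -8.
- Z → Labs Inc. plays R2 (best of 6, 8, 9, -5); Novax gets 5.
Novax's induced payoffs are -9, -6, -8, 5, so Novax commits to Z. Subgame-perfect outcome: (R2, Z) with payoffs (9, 5).

(R2, Z)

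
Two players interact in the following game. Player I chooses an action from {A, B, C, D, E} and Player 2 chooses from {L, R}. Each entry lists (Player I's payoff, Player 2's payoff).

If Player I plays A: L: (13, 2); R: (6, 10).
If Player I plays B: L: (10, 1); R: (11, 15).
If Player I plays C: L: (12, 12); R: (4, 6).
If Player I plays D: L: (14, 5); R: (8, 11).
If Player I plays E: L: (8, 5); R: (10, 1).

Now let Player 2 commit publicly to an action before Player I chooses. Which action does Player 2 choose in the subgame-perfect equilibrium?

Player I best-responds to each possible Player 2 move:
- L: BR = D, leader payoff 5.
- R: BR = B, leader payoff 15.
Maximizing over 5, 15, Player 2 chooses R. Subgame-perfect outcome: (B, R) with payoffs (11, 15).

R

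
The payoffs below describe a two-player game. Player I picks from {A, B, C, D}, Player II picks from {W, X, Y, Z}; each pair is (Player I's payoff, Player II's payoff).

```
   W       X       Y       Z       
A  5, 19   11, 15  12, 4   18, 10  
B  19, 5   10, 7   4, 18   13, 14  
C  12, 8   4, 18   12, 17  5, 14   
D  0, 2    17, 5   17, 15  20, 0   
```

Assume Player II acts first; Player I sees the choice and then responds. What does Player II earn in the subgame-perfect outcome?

Backward induction with Player II moving first.
- W: Player I compares 5, 19, 12, 0 and picks B; Player II would get 5.
- X: Player I compares 11, 10, 4, 17 and picks D; Player II would get 5.
- Y: Player I compares 12, 4, 12, 17 and picks D; Player II would get 15.
- Z: Player I compares 18, 13, 5, 20 and picks D; Player II would get 0.
Player II's induced payoffs are 5, 5, 15, 0, so Player II commits to Y. Subgame-perfect outcome: (D, Y) with payoffs (17, 15).

15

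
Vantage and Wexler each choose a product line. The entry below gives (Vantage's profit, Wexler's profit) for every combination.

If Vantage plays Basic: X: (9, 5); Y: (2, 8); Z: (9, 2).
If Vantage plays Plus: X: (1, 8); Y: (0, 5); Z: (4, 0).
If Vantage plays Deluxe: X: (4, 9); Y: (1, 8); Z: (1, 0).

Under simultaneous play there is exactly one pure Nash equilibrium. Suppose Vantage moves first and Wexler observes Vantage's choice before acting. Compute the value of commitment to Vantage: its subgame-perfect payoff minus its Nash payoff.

2

Backward induction with Vantage moving first.
- Basic → Wexler plays Y (best of 5, 8, 2); Vantage gets 2.
- Plus → Wexler plays X (best of 8, 5, 0); Vantage gets 1.
- Deluxe → Wexler plays X (best of 9, 8, 0); Vantage gets 4.
Maximizing over 2, 1, 4, Vantage chooses Deluxe. Subgame-perfect outcome: (Deluxe, X) with payoffs (4, 9).
Under simultaneous play:
Vantage's best replies: X→Basic; Y→Basic; Z→Basic.
Wexler's best replies: Basic→Y; Plus→X; Deluxe→X.
Only (Basic, Y) has each player best-responding; Nash payoffs (2, 8).
Vantage's commitment gain: 4 − 2 = 2.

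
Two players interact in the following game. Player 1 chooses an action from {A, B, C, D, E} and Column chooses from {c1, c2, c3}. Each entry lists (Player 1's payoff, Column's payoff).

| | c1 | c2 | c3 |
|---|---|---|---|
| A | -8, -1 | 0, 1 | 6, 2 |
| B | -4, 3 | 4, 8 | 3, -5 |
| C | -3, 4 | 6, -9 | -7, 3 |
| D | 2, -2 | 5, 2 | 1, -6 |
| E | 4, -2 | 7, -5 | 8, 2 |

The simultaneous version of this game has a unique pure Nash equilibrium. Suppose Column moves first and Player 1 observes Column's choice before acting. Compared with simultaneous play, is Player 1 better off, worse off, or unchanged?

unchanged

Player 1 best-responds to each possible Column move:
- c1 → Player 1 plays E (best of -8, -4, -3, 2, 4); Column gets -2.
- c2 → Player 1 plays E (best of 0, 4, 6, 5, 7); Column gets -5.
- c3 → Player 1 plays E (best of 6, 3, -7, 1, 8); Column gets 2.
Column's induced payoffs are -2, -5, 2, so Column commits to c3. Subgame-perfect outcome: (E, c3) with payoffs (8, 2).
Under simultaneous play:
Player 1's best replies: c1→E; c2→E; c3→E.
Column's best replies: A→c3; B→c2; C→c1; D→c2; E→c3.
Only (E, c3) has each player best-responding; Nash payoffs (8, 2).
Player 1 earns 8 sequentially versus 8 at the Nash outcome: unchanged.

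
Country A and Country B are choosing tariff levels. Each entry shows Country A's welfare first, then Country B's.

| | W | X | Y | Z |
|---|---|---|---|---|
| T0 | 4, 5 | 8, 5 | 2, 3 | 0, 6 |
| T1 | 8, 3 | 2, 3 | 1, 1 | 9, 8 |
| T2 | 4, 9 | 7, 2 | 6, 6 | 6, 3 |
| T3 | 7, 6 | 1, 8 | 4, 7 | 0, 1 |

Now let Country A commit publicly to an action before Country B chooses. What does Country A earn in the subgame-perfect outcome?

9

Work backward from Country B's decision.
- T0: BR = Z, leader payoff 0.
- T1: BR = Z, leader payoff 9.
- T2: BR = W, leader payoff 4.
- T3: BR = X, leader payoff 1.
Among 0, 9, 4, 1, the best is 9 at T1. Subgame-perfect outcome: (T1, Z) with payoffs (9, 8).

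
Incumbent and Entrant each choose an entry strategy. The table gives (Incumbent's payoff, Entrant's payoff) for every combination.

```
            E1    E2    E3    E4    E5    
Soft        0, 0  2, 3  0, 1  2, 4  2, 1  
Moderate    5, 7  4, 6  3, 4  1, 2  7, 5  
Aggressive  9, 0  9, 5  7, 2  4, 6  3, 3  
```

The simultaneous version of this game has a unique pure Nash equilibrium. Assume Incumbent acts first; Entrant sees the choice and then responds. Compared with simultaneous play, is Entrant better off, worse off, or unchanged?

better off

Work backward from Entrant's decision.
- Soft: BR = E4, leader payoff 2.
- Moderate: BR = E1, leader payoff 5.
- Aggressive: BR = E4, leader payoff 4.
Maximizing over 2, 5, 4, Incumbent chooses Moderate. Subgame-perfect outcome: (Moderate, E1) with payoffs (5, 7).
Under simultaneous play:
Incumbent's best replies: E1→Aggressive; E2→Aggressive; E3→Aggressive; E4→Aggressive; E5→Moderate.
Entrant's best replies: Soft→E4; Moderate→E1; Aggressive→E4.
The unique mutual best reply is (Aggressive, E4), giving (4, 6).
Entrant earns 7 sequentially versus 6 at the Nash outcome: better off.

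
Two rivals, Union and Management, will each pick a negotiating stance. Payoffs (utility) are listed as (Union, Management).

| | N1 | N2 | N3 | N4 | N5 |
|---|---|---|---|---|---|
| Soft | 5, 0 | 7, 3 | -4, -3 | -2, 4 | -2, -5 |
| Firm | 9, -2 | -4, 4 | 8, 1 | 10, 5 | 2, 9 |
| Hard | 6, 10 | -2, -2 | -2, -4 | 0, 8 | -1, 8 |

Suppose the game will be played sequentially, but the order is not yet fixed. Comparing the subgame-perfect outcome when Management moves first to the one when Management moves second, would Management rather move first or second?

second

If Union leads: Management's best replies are Soft→N4, Firm→N5, Hard→N1; Union's induced payoffs -2, 2, 6; outcome (Hard, N1), payoffs (6, 10).
If Management leads: Union's best replies are N1→Firm, N2→Soft, N3→Firm, N4→Firm, N5→Firm; Management's induced payoffs -2, 3, 1, 5, 9; outcome (Firm, N5), payoffs (2, 9).
Management gets 9 moving first and 10 moving second, so Management prefers to move second.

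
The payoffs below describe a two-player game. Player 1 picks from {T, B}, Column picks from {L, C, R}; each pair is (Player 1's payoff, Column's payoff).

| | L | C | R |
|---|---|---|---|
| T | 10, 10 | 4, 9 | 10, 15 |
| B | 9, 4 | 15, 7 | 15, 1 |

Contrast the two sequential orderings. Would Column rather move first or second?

first

If Player 1 leads: Column's best replies are T→R, B→C; Player 1's induced payoffs 10, 15; outcome (B, C), payoffs (15, 7).
If Column leads: Player 1's best replies are L→T, C→B, R→B; Column's induced payoffs 10, 7, 1; outcome (T, L), payoffs (10, 10).
Column gets 10 moving first and 7 moving second, so Column prefers to move first.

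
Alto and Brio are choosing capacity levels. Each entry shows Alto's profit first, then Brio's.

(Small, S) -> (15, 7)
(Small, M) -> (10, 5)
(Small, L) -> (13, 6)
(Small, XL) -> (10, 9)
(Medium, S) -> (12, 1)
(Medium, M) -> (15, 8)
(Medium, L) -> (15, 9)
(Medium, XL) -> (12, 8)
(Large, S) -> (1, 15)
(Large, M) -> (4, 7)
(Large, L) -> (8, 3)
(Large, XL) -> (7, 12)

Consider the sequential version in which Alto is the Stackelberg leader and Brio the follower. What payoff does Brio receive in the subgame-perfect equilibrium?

Work backward from Brio's decision.
- Small → Brio plays XL (best of 7, 5, 6, 9); Alto gets 10.
- Medium → Brio plays L (best of 1, 8, 9, 8); Alto gets 15.
- Large → Brio plays S (best of 15, 7, 3, 12); Alto gets 1.
Among 10, 15, 1, the best is 15 at Medium. Subgame-perfect outcome: (Medium, L) with payoffs (15, 9).

9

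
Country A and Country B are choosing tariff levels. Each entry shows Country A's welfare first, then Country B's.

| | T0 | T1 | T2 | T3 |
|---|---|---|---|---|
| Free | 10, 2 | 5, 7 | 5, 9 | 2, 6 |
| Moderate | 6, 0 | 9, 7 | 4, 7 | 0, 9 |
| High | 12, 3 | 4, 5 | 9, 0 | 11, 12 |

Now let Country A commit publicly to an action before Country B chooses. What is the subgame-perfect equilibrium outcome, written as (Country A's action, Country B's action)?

(High, T3)

Solve by backward induction (Country A leads).
- Free: Country B compares 2, 7, 9, 6 and picks T2; Country A would get 5.
- Moderate: Country B compares 0, 7, 7, 9 and picks T3; Country A would get 0.
- High: Country B compares 3, 5, 0, 12 and picks T3; Country A would get 11.
Among 5, 0, 11, the best is 11 at High. Subgame-perfect outcome: (High, T3) with payoffs (11, 12).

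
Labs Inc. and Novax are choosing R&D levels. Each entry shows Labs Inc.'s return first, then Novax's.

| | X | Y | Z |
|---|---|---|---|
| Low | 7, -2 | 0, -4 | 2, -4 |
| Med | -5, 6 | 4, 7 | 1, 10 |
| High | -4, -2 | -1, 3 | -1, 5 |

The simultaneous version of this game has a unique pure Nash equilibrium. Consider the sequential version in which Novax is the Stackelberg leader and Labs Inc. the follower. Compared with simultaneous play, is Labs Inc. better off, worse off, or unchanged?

Backward induction with Novax moving first.
- X → Labs Inc. plays Low (best of 7, -5, -4); Novax gets -2.
- Y → Labs Inc. plays Med (best of 0, 4, -1); Novax gets 7.
- Z → Labs Inc. plays Low (best of 2, 1, -1); Novax gets -4.
Among -2, 7, -4, the best is 7 at Y. Subgame-perfect outcome: (Med, Y) with payoffs (4, 7).
For the simultaneous game, intersect best replies.
Labs Inc.'s best replies: X→Low; Y→Med; Z→Low.
Novax's best replies: Low→X; Med→Z; High→Z.
The unique mutual best reply is (Low, X), giving (7, -2).
Labs Inc. earns 4 sequentially versus 7 at the Nash outcome: worse off.

worse off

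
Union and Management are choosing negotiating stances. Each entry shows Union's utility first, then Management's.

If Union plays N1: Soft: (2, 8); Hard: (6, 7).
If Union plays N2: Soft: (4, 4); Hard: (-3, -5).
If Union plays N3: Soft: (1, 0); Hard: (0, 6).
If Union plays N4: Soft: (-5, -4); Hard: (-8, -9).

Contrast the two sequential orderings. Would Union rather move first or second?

second

If Union leads: Management's best replies are N1→Soft, N2→Soft, N3→Hard, N4→Soft; Union's induced payoffs 2, 4, 0, -5; outcome (N2, Soft), payoffs (4, 4).
If Management leads: Union's best replies are Soft→N2, Hard→N1; Management's induced payoffs 4, 7; outcome (N1, Hard), payoffs (6, 7).
Union gets 4 moving first and 6 moving second, so Union prefers to move second.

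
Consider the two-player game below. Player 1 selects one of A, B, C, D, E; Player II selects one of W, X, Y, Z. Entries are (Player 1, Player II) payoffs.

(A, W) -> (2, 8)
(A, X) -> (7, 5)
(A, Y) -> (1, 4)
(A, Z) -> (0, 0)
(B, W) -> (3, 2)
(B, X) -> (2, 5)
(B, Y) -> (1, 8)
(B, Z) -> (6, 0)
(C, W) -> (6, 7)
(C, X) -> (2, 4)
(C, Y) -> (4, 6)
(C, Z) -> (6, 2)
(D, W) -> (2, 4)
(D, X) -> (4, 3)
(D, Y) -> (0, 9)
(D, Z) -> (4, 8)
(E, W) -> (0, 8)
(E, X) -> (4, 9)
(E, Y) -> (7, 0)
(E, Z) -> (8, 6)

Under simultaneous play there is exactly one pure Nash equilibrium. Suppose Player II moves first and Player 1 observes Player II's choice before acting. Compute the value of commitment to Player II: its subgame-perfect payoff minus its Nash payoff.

Solve by backward induction (Player II leads).
- W → Player 1 plays C (best of 2, 3, 6, 2, 0); Player II gets 7.
- X → Player 1 plays A (best of 7, 2, 2, 4, 4); Player II gets 5.
- Y → Player 1 plays E (best of 1, 1, 4, 0, 7); Player II gets 0.
- Z → Player 1 plays E (best of 0, 6, 6, 4, 8); Player II gets 6.
Maximizing over 7, 5, 0, 6, Player II chooses W. Subgame-perfect outcome: (C, W) with payoffs (6, 7).
For the simultaneous game, intersect best replies.
Player 1's best replies: W→C; X→A; Y→E; Z→E.
Player II's best replies: A→W; B→Y; C→W; D→Y; E→X.
Only (C, W) has each player best-responding; Nash payoffs (6, 7).
Player II's commitment gain: 7 − 7 = 0.

0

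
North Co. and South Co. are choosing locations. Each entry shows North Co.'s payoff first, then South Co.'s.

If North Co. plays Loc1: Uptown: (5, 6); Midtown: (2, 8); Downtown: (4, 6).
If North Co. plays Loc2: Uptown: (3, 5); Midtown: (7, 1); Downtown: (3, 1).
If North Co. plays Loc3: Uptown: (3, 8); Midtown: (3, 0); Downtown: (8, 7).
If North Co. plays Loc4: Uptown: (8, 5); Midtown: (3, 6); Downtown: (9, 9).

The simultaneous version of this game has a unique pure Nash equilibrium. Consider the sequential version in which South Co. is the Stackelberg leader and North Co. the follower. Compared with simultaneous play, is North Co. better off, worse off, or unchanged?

unchanged

Work backward from North Co.'s decision.
- Uptown → North Co. plays Loc4 (best of 5, 3, 3, 8); South Co. gets 5.
- Midtown → North Co. plays Loc2 (best of 2, 7, 3, 3); South Co. gets 1.
- Downtown → North Co. plays Loc4 (best of 4, 3, 8, 9); South Co. gets 9.
South Co.'s induced payoffs are 5, 1, 9, so South Co. commits to Downtown. Subgame-perfect outcome: (Loc4, Downtown) with payoffs (9, 9).
Under simultaneous play:
North Co.'s best replies: Uptown→Loc4; Midtown→Loc2; Downtown→Loc4.
South Co.'s best replies: Loc1→Midtown; Loc2→Uptown; Loc3→Uptown; Loc4→Downtown.
The unique mutual best reply is (Loc4, Downtown), giving (9, 9).
North Co. earns 9 sequentially versus 9 at the Nash outcome: unchanged.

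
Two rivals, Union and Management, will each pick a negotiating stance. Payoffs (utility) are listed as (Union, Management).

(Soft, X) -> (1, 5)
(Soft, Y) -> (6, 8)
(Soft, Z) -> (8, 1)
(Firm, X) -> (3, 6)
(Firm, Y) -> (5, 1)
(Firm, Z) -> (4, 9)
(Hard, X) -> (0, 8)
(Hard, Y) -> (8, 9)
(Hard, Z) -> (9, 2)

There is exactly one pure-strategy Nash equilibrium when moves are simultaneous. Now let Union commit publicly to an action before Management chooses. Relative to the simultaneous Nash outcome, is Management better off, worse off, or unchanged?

Work backward from Management's decision.
- Soft: BR = Y, leader payoff 6.
- Firm: BR = Z, leader payoff 4.
- Hard: BR = Y, leader payoff 8.
Union's induced payoffs are 6, 4, 8, so Union commits to Hard. Subgame-perfect outcome: (Hard, Y) with payoffs (8, 9).
For the simultaneous game, intersect best replies.
Union's best replies: X→Firm; Y→Hard; Z→Hard.
Management's best replies: Soft→Y; Firm→Z; Hard→Y.
Only (Hard, Y) has each player best-responding; Nash payoffs (8, 9).
Management earns 9 sequentially versus 9 at the Nash outcome: unchanged.

unchanged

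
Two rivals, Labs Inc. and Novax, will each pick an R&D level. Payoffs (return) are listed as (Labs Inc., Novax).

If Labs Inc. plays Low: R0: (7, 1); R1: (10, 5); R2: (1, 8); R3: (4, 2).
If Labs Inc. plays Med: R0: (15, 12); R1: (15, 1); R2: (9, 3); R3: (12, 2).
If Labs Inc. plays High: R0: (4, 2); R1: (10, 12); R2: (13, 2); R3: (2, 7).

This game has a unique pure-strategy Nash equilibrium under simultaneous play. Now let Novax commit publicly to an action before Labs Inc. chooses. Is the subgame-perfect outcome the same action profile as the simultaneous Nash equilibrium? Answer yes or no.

yes

Labs Inc. best-responds to each possible Novax move:
- R0 → Labs Inc. plays Med (best of 7, 15, 4); Novax gets 12.
- R1 → Labs Inc. plays Med (best of 10, 15, 10); Novax gets 1.
- R2 → Labs Inc. plays High (best of 1, 9, 13); Novax gets 2.
- R3 → Labs Inc. plays Med (best of 4, 12, 2); Novax gets 2.
Among 12, 1, 2, 2, the best is 12 at R0. Subgame-perfect outcome: (Med, R0) with payoffs (15, 12).
Now find the simultaneous Nash equilibrium.
Labs Inc.'s best replies: R0→Med; R1→Med; R2→High; R3→Med.
Novax's best replies: Low→R2; Med→R0; High→R1.
The unique mutual best reply is (Med, R0), giving (15, 12).
Sequential outcome (Med, R0) coincides with the Nash profile (Med, R0).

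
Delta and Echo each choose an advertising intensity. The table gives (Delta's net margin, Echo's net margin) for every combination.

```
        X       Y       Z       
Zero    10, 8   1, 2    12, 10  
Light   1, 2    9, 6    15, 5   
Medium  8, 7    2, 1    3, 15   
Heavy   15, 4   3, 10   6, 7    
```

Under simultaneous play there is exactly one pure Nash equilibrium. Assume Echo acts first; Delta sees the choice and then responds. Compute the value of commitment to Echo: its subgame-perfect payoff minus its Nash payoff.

0

Backward induction with Echo moving first.
- X: BR = Heavy, leader payoff 4.
- Y: BR = Light, leader payoff 6.
- Z: BR = Light, leader payoff 5.
Maximizing over 4, 6, 5, Echo chooses Y. Subgame-perfect outcome: (Light, Y) with payoffs (9, 6).
For the simultaneous game, intersect best replies.
Delta's best replies: X→Heavy; Y→Light; Z→Light.
Echo's best replies: Zero→Z; Light→Y; Medium→Z; Heavy→Y.
Only (Light, Y) has each player best-responding; Nash payoffs (9, 6).
Echo's commitment gain: 6 − 6 = 0.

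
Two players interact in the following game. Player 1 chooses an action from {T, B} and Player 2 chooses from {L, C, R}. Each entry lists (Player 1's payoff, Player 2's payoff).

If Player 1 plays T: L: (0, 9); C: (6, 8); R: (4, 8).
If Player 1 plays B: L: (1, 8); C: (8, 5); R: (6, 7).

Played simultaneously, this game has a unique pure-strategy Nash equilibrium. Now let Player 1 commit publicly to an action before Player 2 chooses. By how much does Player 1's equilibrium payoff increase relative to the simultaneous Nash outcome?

Solve by backward induction (Player 1 leads).
- T: Player 2 compares 9, 8, 8 and picks L; Player 1 would get 0.
- B: Player 2 compares 8, 5, 7 and picks L; Player 1 would get 1.
Player 1's induced payoffs are 0, 1, so Player 1 commits to B. Subgame-perfect outcome: (B, L) with payoffs (1, 8).
For the simultaneous game, intersect best replies.
Player 1's best replies: L→B; C→B; R→B.
Player 2's best replies: T→L; B→L.
The unique mutual best reply is (B, L), giving (1, 8).
Player 1's commitment gain: 1 − 1 = 0.

0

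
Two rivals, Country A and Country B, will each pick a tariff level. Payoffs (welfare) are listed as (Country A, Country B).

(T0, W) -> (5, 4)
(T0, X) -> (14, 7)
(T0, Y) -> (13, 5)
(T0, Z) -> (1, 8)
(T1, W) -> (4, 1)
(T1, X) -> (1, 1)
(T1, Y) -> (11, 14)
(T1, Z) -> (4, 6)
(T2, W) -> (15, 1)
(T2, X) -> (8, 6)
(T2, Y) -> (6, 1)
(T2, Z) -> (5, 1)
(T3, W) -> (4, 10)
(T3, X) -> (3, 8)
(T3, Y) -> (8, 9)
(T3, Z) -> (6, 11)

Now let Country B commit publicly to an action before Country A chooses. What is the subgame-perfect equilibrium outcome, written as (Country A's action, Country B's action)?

(T3, Z)

Backward induction with Country B moving first.
- W → Country A plays T2 (best of 5, 4, 15, 4); Country B gets 1.
- X → Country A plays T0 (best of 14, 1, 8, 3); Country B gets 7.
- Y → Country A plays T0 (best of 13, 11, 6, 8); Country B gets 5.
- Z → Country A plays T3 (best of 1, 4, 5, 6); Country B gets 11.
Country B's induced payoffs are 1, 7, 5, 11, so Country B commits to Z. Subgame-perfect outcome: (T3, Z) with payoffs (6, 11).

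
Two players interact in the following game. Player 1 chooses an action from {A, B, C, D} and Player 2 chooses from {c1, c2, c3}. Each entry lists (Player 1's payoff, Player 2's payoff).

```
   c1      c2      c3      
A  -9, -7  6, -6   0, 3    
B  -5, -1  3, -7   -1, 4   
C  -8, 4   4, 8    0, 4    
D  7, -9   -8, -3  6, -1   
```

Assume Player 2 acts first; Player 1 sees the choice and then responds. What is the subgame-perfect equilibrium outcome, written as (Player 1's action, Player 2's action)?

Backward induction with Player 2 moving first.
- c1: BR = D, leader payoff -9.
- c2: BR = A, leader payoff -6.
- c3: BR = D, leader payoff -1.
Maximizing over -9, -6, -1, Player 2 chooses c3. Subgame-perfect outcome: (D, c3) with payoffs (6, -1).

(D, c3)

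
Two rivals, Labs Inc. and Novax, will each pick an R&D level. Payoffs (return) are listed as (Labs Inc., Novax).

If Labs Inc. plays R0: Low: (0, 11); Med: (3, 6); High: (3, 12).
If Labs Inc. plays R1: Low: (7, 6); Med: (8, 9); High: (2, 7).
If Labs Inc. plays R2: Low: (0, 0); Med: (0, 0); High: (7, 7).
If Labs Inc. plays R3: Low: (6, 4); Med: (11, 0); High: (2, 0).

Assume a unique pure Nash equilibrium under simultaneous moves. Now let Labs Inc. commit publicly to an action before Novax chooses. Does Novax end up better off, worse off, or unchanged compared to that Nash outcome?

better off

Backward induction with Labs Inc. moving first.
- R0: Novax compares 11, 6, 12 and picks High; Labs Inc. would get 3.
- R1: Novax compares 6, 9, 7 and picks Med; Labs Inc. would get 8.
- R2: Novax compares 0, 0, 7 and picks High; Labs Inc. would get 7.
- R3: Novax compares 4, 0, 0 and picks Low; Labs Inc. would get 6.
Among 3, 8, 7, 6, the best is 8 at R1. Subgame-perfect outcome: (R1, Med) with payoffs (8, 9).
For the simultaneous game, intersect best replies.
Labs Inc.'s best replies: Low→R1; Med→R3; High→R2.
Novax's best replies: R0→High; R1→Med; R2→High; R3→Low.
The unique mutual best reply is (R2, High), giving (7, 7).
Novax earns 9 sequentially versus 7 at the Nash outcome: better off.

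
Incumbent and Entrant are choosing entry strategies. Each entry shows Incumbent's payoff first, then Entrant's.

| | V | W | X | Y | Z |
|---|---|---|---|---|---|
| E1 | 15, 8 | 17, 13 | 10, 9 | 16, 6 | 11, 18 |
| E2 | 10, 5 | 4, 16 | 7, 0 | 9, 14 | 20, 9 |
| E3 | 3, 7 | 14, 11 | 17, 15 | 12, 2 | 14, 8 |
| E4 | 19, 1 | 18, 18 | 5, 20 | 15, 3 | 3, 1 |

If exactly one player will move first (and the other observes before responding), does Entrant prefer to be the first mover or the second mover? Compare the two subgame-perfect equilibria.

If Incumbent leads: Entrant's best replies are E1→Z, E2→W, E3→X, E4→X; Incumbent's induced payoffs 11, 4, 17, 5; outcome (E3, X), payoffs (17, 15).
If Entrant leads: Incumbent's best replies are V→E4, W→E4, X→E3, Y→E1, Z→E2; Entrant's induced payoffs 1, 18, 15, 6, 9; outcome (E4, W), payoffs (18, 18).
Entrant gets 18 moving first and 15 moving second, so Entrant prefers to move first.

first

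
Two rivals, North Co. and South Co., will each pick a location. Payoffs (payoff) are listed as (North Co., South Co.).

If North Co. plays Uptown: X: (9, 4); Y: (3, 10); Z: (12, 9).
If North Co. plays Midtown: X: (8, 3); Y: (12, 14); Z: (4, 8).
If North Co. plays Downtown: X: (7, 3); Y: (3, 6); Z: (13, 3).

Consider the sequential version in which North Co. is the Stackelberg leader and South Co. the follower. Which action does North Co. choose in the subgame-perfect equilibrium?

South Co. best-responds to each possible North Co. move:
- Uptown: BR = Y, leader payoff 3.
- Midtown: BR = Y, leader payoff 12.
- Downtown: BR = Y, leader payoff 3.
Maximizing over 3, 12, 3, North Co. chooses Midtown. Subgame-perfect outcome: (Midtown, Y) with payoffs (12, 14).

Midtown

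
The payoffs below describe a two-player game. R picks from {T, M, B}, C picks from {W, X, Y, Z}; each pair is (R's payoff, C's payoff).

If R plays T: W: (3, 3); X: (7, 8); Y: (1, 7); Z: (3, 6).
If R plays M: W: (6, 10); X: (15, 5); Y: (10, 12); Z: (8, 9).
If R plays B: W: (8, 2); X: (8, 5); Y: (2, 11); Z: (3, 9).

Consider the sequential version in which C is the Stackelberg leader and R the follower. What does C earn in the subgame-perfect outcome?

12

Solve by backward induction (C leads).
- W: R compares 3, 6, 8 and picks B; C would get 2.
- X: R compares 7, 15, 8 and picks M; C would get 5.
- Y: R compares 1, 10, 2 and picks M; C would get 12.
- Z: R compares 3, 8, 3 and picks M; C would get 9.
C's induced payoffs are 2, 5, 12, 9, so C commits to Y. Subgame-perfect outcome: (M, Y) with payoffs (10, 12).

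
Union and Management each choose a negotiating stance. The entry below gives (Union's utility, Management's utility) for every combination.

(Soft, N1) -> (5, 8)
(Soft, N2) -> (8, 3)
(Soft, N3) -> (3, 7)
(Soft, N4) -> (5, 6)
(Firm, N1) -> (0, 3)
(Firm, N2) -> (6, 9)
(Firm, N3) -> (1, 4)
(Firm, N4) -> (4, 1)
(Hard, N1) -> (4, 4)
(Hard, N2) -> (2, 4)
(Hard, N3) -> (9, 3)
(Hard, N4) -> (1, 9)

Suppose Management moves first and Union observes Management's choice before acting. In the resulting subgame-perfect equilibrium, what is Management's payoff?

Backward induction with Management moving first.
- N1 → Union plays Soft (best of 5, 0, 4); Management gets 8.
- N2 → Union plays Soft (best of 8, 6, 2); Management gets 3.
- N3 → Union plays Hard (best of 3, 1, 9); Management gets 3.
- N4 → Union plays Soft (best of 5, 4, 1); Management gets 6.
Maximizing over 8, 3, 3, 6, Management chooses N1. Subgame-perfect outcome: (Soft, N1) with payoffs (5, 8).

8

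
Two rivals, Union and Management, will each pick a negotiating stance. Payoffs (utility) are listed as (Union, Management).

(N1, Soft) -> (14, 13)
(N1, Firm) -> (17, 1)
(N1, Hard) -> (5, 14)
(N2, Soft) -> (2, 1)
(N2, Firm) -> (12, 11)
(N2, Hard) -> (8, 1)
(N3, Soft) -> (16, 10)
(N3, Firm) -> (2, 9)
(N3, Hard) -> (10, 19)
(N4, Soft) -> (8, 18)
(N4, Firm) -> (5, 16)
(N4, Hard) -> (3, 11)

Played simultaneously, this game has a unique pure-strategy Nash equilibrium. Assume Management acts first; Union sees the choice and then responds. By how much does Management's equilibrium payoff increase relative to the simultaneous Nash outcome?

0

Work backward from Union's decision.
- Soft: Union compares 14, 2, 16, 8 and picks N3; Management would get 10.
- Firm: Union compares 17, 12, 2, 5 and picks N1; Management would get 1.
- Hard: Union compares 5, 8, 10, 3 and picks N3; Management would get 19.
Among 10, 1, 19, the best is 19 at Hard. Subgame-perfect outcome: (N3, Hard) with payoffs (10, 19).
For the simultaneous game, intersect best replies.
Union's best replies: Soft→N3; Firm→N1; Hard→N3.
Management's best replies: N1→Hard; N2→Firm; N3→Hard; N4→Soft.
Only (N3, Hard) has each player best-responding; Nash payoffs (10, 19).
Management's commitment gain: 19 − 19 = 0.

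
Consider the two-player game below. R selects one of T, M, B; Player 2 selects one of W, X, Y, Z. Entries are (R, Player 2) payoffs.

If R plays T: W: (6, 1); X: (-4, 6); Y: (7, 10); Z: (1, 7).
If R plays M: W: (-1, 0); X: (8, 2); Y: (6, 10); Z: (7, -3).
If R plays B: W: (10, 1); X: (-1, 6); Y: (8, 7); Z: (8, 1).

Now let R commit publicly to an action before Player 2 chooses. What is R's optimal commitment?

Work backward from Player 2's decision.
- T: Player 2 compares 1, 6, 10, 7 and picks Y; R would get 7.
- M: Player 2 compares 0, 2, 10, -3 and picks Y; R would get 6.
- B: Player 2 compares 1, 6, 7, 1 and picks Y; R would get 8.
R's induced payoffs are 7, 6, 8, so R commits to B. Subgame-perfect outcome: (B, Y) with payoffs (8, 7).

B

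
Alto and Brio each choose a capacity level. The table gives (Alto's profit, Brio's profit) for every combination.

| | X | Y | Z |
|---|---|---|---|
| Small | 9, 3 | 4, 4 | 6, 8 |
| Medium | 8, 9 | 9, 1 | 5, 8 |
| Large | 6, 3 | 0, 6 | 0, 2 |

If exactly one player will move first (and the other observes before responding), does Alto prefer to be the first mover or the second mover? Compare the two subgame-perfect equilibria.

first

If Alto leads: Brio's best replies are Small→Z, Medium→X, Large→Y; Alto's induced payoffs 6, 8, 0; outcome (Medium, X), payoffs (8, 9).
If Brio leads: Alto's best replies are X→Small, Y→Medium, Z→Small; Brio's induced payoffs 3, 1, 8; outcome (Small, Z), payoffs (6, 8).
Alto gets 8 moving first and 6 moving second, so Alto prefers to move first.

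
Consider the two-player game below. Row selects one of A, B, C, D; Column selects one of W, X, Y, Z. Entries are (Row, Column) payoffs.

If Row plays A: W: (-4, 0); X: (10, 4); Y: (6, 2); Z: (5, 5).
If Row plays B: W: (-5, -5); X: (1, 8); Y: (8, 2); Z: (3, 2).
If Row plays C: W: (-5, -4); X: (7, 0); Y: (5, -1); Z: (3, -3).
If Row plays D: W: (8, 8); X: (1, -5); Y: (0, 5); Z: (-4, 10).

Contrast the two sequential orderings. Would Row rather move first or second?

second

If Row leads: Column's best replies are A→Z, B→X, C→X, D→Z; Row's induced payoffs 5, 1, 7, -4; outcome (C, X), payoffs (7, 0).
If Column leads: Row's best replies are W→D, X→A, Y→B, Z→A; Column's induced payoffs 8, 4, 2, 5; outcome (D, W), payoffs (8, 8).
Row gets 7 moving first and 8 moving second, so Row prefers to move second.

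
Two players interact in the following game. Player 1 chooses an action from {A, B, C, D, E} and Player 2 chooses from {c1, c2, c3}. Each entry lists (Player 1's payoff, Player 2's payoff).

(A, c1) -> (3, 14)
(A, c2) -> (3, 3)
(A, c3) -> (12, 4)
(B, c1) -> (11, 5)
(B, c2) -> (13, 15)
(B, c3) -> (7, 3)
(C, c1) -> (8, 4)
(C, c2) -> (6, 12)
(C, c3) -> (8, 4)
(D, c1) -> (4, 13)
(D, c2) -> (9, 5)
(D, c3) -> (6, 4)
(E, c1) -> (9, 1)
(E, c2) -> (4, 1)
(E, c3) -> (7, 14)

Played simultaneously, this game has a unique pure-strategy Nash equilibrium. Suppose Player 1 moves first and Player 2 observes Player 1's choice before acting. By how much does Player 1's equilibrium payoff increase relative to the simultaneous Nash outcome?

Player 2 best-responds to each possible Player 1 move:
- A: Player 2 compares 14, 3, 4 and picks c1; Player 1 would get 3.
- B: Player 2 compares 5, 15, 3 and picks c2; Player 1 would get 13.
- C: Player 2 compares 4, 12, 4 and picks c2; Player 1 would get 6.
- D: Player 2 compares 13, 5, 4 and picks c1; Player 1 would get 4.
- E: Player 2 compares 1, 1, 14 and picks c3; Player 1 would get 7.
Among 3, 13, 6, 4, 7, the best is 13 at B. Subgame-perfect outcome: (B, c2) with payoffs (13, 15).
Now find the simultaneous Nash equilibrium.
Player 1's best replies: c1→B; c2→B; c3→A.
Player 2's best replies: A→c1; B→c2; C→c2; D→c1; E→c3.
Only (B, c2) has each player best-responding; Nash payoffs (13, 15).
Player 1's commitment gain: 13 − 13 = 0.

0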